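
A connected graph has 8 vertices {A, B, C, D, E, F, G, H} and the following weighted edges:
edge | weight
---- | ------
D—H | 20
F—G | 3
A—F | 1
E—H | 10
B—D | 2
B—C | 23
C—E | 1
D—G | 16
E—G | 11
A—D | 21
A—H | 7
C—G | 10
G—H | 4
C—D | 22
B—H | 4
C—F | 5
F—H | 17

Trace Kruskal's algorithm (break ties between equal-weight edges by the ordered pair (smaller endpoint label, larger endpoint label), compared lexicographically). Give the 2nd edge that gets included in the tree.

C-E

Sort edges by weight, then run Kruskal:
A—F (1): add — endpoints in different components.
C—E (1): add — endpoints in different components.
B—D (2): add — endpoints in different components.
F—G (3): add — endpoints in different components.
B—H (4): add — endpoints in different components.
G—H (4): add — endpoints in different components.
C—F (5): add — endpoints in different components.
The 2nd edge added is C—E.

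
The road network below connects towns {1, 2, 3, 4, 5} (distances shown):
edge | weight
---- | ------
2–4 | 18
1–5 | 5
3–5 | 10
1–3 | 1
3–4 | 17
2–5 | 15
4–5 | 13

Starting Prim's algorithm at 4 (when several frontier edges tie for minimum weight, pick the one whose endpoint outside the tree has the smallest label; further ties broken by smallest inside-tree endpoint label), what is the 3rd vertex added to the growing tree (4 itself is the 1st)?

Grow the tree from 4 using Prim:
Step 1: frontier [4–5 13, 3–4 17, 2–4 18] → take 4–5 (13); add 5.
Step 2: frontier [3–4 17, 2–4 18, 1–5 5, 3–5 10, 2–5 15] → take 1–5 (5); add 1.
Step 3: frontier [1–3 1, 3–4 17, 2–4 18, 3–5 10, 2–5 15] → take 1–3 (1); add 3.
Step 4: frontier [2–4 18, 2–5 15] → take 2–5 (15); add 2.
Vertex order: 4, 5, 1, 3, 2. The 3rd vertex is 1.

1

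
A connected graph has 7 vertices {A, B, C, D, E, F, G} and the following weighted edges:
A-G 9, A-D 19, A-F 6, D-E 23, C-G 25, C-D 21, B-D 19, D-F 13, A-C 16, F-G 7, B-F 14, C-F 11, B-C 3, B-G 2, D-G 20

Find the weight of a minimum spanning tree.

54

Prim, starting at D.
Step 1: cheapest edge leaving the tree is D-F (13); add F.
Step 2: cheapest edge leaving the tree is A-F (6); add A.
Step 3: cheapest edge leaving the tree is F-G (7); add G.
Step 4: cheapest edge leaving the tree is B-G (2); add B.
Step 5: cheapest edge leaving the tree is B-C (3); add C.
Step 6: cheapest edge leaving the tree is D-E (23); add E.
MST edges: D-F, A-F, F-G, B-G, B-C, D-E; total weight 13+6+7+2+3+23 = 54.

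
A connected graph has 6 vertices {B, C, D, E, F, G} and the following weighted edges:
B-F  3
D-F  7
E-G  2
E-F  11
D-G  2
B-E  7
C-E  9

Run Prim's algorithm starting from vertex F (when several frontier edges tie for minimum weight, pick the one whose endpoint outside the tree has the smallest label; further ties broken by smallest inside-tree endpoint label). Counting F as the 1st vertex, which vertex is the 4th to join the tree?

G

Prim, starting at F.
Step 1: frontier [B-F 3, D-F 7, E-F 11] → take B-F (3); add B.
Step 2: frontier [B-E 7, D-F 7, E-F 11] → take D-F (7); add D.
Step 3: frontier [B-E 7, D-G 2, E-F 11] → take D-G (2); add G.
Step 4: frontier [B-E 7, E-F 11, E-G 2] → take E-G (2); add E.
Step 5: frontier [C-E 9] → take C-E (9); add C.
Vertex order: F, B, D, G, E, C. The 4th vertex is G.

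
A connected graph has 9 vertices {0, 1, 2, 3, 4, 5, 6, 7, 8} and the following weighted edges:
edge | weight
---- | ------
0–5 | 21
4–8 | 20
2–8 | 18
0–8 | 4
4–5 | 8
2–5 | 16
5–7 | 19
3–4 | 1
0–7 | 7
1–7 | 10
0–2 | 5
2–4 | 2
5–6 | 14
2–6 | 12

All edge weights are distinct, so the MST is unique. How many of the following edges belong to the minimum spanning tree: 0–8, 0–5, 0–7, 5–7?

2

Kruskal: consider edges lightest-first.
3–4 (1): add — endpoints in different components.
2–4 (2): add — endpoints in different components.
0–8 (4): add — endpoints in different components.
0–2 (5): add — endpoints in different components.
0–7 (7): add — endpoints in different components.
4–5 (8): add — endpoints in different components.
1–7 (10): add — endpoints in different components.
2–6 (12): add — endpoints in different components.
MST edge set: {3–4, 2–4, 0–8, 0–2, 0–7, 4–5, 1–7, 2–6}.
Of the listed edges, {0–8, 0–7} are in the MST → 2.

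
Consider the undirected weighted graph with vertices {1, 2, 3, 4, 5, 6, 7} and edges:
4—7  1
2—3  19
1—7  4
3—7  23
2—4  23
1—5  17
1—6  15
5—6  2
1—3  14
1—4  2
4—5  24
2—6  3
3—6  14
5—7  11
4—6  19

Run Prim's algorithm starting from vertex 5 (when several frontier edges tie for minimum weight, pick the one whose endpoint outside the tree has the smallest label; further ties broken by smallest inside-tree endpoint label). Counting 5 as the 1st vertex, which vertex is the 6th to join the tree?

Prim's algorithm from 5:
Step 1: cheapest edge leaving the tree is 5—6 (2); add 6.
Step 2: cheapest edge leaving the tree is 2—6 (3); add 2.
Step 3: cheapest edge leaving the tree is 5—7 (11); add 7.
Step 4: cheapest edge leaving the tree is 4—7 (1); add 4.
Step 5: cheapest edge leaving the tree is 1—4 (2); add 1.
Step 6: cheapest edge leaving the tree is 1—3 (14); add 3.
Vertex order: 5, 6, 2, 7, 4, 1, 3. The 6th vertex is 1.

1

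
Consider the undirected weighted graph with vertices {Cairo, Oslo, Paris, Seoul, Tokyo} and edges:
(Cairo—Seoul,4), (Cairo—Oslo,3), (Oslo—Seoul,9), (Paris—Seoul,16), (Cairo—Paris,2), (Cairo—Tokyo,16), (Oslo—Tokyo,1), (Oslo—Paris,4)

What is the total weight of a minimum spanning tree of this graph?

10

Prim, starting at Seoul.
Step 1: cheapest edge leaving the tree is Cairo—Seoul (4); add Cairo.
Step 2: cheapest edge leaving the tree is Cairo—Paris (2); add Paris.
Step 3: cheapest edge leaving the tree is Cairo—Oslo (3); add Oslo.
Step 4: cheapest edge leaving the tree is Oslo—Tokyo (1); add Tokyo.
MST edges: Cairo—Seoul, Cairo—Paris, Cairo—Oslo, Oslo—Tokyo; total weight 4+2+3+1 = 10.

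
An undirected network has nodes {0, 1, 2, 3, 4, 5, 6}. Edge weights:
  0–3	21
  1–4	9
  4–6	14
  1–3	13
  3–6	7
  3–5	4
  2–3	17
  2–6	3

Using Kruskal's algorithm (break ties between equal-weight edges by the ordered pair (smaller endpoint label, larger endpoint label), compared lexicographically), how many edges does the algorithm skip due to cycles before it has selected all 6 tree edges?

Kruskal's algorithm — process edges by increasing weight (ties by edge label):
2–6 (3): add. Components now {0} {1} {2,6} {3} {4} {5}
3–5 (4): add. Components now {0} {1} {2,6} {3,5} {4}
3–6 (7): add. Components now {0} {1} {2,3,5,6} {4}
1–4 (9): add. Components now {0} {1,4} {2,3,5,6}
1–3 (13): add. Components now {0} {1,2,3,4,5,6}
4–6 (14): skip — 4 and 6 already connected.
2–3 (17): skip — 2 and 3 already connected.
0–3 (21): add. Components now {0,1,2,3,4,5,6}
Edges rejected before the tree was complete: 2.

2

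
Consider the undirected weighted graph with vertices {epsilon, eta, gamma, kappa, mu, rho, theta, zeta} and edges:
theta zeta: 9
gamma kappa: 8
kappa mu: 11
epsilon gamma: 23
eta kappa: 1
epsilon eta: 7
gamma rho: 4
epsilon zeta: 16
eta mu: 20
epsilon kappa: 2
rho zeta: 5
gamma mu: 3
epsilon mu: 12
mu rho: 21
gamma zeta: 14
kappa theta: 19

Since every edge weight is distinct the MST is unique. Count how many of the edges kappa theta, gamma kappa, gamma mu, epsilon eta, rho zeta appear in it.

Kruskal: consider edges lightest-first.
eta kappa (1): add — endpoints in different components.
epsilon kappa (2): add — endpoints in different components.
gamma mu (3): add — endpoints in different components.
gamma rho (4): add — endpoints in different components.
rho zeta (5): add — endpoints in different components.
epsilon eta (7): skip — epsilon and eta already connected.
gamma kappa (8): add — endpoints in different components.
theta zeta (9): add — endpoints in different components.
MST edge set: {eta kappa, epsilon kappa, gamma mu, gamma rho, rho zeta, gamma kappa, theta zeta}.
Of the listed edges, {gamma kappa, gamma mu, rho zeta} are in the MST → 3.

3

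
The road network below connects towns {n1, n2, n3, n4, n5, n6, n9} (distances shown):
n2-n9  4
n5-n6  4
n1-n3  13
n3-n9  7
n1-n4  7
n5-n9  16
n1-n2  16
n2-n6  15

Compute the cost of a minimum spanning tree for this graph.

50

Sort edges by weight, then run Kruskal:
n2-n9 (4): add. Components now {n2,n9} {n5} {n1} {n4} {n6} {n3}
n5-n6 (4): add. Components now {n2,n9} {n5,n6} {n1} {n4} {n3}
n1-n4 (7): add. Components now {n2,n9} {n5,n6} {n1,n4} {n3}
n3-n9 (7): add. Components now {n2,n3,n9} {n5,n6} {n1,n4}
n1-n3 (13): add. Components now {n1,n2,n3,n4,n9} {n5,n6}
n2-n6 (15): add. Components now {n1,n2,n3,n4,n5,n6,n9}
MST edges: n2-n9, n5-n6, n1-n4, n3-n9, n1-n3, n2-n6; total weight 4+4+7+7+13+15 = 50.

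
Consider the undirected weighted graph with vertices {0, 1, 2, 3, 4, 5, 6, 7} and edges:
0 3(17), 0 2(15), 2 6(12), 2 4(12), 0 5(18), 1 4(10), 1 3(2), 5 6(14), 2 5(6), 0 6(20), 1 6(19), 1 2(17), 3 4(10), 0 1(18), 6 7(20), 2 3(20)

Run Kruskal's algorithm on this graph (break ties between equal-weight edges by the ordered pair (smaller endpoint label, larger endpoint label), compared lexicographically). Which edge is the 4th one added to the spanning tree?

2-4

Kruskal's algorithm — process edges by increasing weight (ties by edge label):
1 3 (2): add — endpoints in different components.
2 5 (6): add — endpoints in different components.
1 4 (10): add — endpoints in different components.
3 4 (10): skip — 3 and 4 already connected.
2 4 (12): add — endpoints in different components.
2 6 (12): add — endpoints in different components.
5 6 (14): skip — 5 and 6 already connected.
0 2 (15): add — endpoints in different components.
0 3 (17): skip — 0 and 3 already connected.
1 2 (17): skip — 1 and 2 already connected.
0 1 (18): skip — 0 and 1 already connected.
0 5 (18): skip — 0 and 5 already connected.
1 6 (19): skip — 1 and 6 already connected.
0 6 (20): skip — 0 and 6 already connected.
2 3 (20): skip — 2 and 3 already connected.
6 7 (20): add — endpoints in different components.
The 4th edge added is 2 4.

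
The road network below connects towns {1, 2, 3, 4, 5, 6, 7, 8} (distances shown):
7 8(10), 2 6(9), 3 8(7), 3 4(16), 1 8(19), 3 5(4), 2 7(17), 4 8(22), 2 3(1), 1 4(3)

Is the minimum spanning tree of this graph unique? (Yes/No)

Kruskal: consider edges lightest-first.
2 3 (1): add — endpoints in different components.
1 4 (3): add — endpoints in different components.
3 5 (4): add — endpoints in different components.
3 8 (7): add — endpoints in different components.
2 6 (9): add — endpoints in different components.
7 8 (10): add — endpoints in different components.
3 4 (16): add — endpoints in different components.
Every non-tree edge has weight strictly greater than the heaviest edge on the tree path between its endpoints, so the MST is unique.

Yes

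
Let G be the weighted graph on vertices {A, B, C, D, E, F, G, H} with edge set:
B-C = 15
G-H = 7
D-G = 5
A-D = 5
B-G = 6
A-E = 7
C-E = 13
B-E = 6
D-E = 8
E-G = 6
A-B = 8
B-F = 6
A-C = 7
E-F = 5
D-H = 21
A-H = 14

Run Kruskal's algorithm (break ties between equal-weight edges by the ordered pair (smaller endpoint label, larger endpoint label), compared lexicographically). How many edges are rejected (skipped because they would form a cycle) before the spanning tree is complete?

3

Kruskal's algorithm — process edges by increasing weight (ties by edge label):
A-D (5): add — endpoints in different components.
D-G (5): add — endpoints in different components.
E-F (5): add — endpoints in different components.
B-E (6): add — endpoints in different components.
B-F (6): skip — B and F already connected.
B-G (6): add — endpoints in different components.
E-G (6): skip — E and G already connected.
A-C (7): add — endpoints in different components.
A-E (7): skip — A and E already connected.
G-H (7): add — endpoints in different components.
Edges rejected before the tree was complete: 3.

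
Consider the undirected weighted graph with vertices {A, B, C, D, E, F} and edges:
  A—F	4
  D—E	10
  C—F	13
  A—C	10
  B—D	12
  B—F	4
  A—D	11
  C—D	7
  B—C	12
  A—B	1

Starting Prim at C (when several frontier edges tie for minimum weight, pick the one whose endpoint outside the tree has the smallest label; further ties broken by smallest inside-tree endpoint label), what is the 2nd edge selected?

A-C

Grow the tree from C using Prim:
Step 1: frontier [C—D 7, A—C 10, B—C 12, C—F 13] → take C—D (7); add D.
Step 2: frontier [A—C 10, B—C 12, C—F 13, D—E 10, A—D 11, B—D 12] → take A—C (10); add A.
Step 3: frontier [A—B 1, A—F 4, B—C 12, C—F 13, D—E 10, B—D 12] → take A—B (1); add B.
Step 4: frontier [A—F 4, B—F 4, C—F 13, D—E 10] → take A—F (4); add F.
Step 5: frontier [D—E 10] → take D—E (10); add E.
The 2nd edge added is A—C.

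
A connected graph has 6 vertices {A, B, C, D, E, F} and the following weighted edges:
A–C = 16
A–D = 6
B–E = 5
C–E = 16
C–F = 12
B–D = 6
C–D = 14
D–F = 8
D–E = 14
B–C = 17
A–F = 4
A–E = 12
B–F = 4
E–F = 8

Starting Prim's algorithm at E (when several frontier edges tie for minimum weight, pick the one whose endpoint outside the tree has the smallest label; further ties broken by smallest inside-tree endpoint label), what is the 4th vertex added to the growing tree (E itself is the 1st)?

Prim, starting at E.
Step 1: cheapest edge leaving the tree is B–E (5); add B.
Step 2: cheapest edge leaving the tree is B–F (4); add F.
Step 3: cheapest edge leaving the tree is A–F (4); add A.
Step 4: cheapest edge leaving the tree is A–D (6); add D.
Step 5: cheapest edge leaving the tree is C–F (12); add C.
Vertex order: E, B, F, A, D, C. The 4th vertex is A.

A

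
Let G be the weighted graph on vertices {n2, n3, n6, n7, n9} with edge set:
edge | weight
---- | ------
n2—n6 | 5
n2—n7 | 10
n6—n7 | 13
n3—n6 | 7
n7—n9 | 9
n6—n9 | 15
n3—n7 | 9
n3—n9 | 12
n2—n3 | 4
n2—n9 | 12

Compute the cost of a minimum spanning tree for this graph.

27

Prim, starting at n7.
Step 1: cheapest edge leaving the tree is n3—n7 (9); add n3.
Step 2: cheapest edge leaving the tree is n2—n3 (4); add n2.
Step 3: cheapest edge leaving the tree is n2—n6 (5); add n6.
Step 4: cheapest edge leaving the tree is n7—n9 (9); add n9.
MST edges: n3—n7, n2—n3, n2—n6, n7—n9; total weight 9+4+5+9 = 27.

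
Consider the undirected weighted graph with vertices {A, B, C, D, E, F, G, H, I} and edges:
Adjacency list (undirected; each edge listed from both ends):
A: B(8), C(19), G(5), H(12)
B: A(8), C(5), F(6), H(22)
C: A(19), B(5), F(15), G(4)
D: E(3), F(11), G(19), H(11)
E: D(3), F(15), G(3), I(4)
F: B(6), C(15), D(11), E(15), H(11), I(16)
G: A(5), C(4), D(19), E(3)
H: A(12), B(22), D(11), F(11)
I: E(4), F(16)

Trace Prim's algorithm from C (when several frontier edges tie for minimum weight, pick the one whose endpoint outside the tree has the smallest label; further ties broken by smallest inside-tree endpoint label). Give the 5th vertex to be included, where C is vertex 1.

Prim, starting at C.
Step 1: cheapest edge leaving the tree is C–G (4); add G.
Step 2: cheapest edge leaving the tree is E–G (3); add E.
Step 3: cheapest edge leaving the tree is D–E (3); add D.
Step 4: cheapest edge leaving the tree is E–I (4); add I.
Step 5: cheapest edge leaving the tree is A–G (5); add A.
Step 6: cheapest edge leaving the tree is B–C (5); add B.
Step 7: cheapest edge leaving the tree is B–F (6); add F.
Step 8: cheapest edge leaving the tree is D–H (11); add H.
Vertex order: C, G, E, D, I, A, B, F, H. The 5th vertex is I.

I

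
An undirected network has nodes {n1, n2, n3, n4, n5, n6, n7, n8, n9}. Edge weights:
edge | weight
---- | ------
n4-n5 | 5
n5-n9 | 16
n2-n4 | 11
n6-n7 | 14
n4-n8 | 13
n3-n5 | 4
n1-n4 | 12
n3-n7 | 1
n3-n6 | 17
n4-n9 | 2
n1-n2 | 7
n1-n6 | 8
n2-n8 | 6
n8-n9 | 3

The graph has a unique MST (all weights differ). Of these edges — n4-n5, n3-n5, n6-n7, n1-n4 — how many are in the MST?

2

Kruskal's algorithm — process edges by increasing weight (ties by edge label):
n3-n7 (1): add — endpoints in different components.
n4-n9 (2): add — endpoints in different components.
n8-n9 (3): add — endpoints in different components.
n3-n5 (4): add — endpoints in different components.
n4-n5 (5): add — endpoints in different components.
n2-n8 (6): add — endpoints in different components.
n1-n2 (7): add — endpoints in different components.
n1-n6 (8): add — endpoints in different components.
MST edge set: {n3-n7, n4-n9, n8-n9, n3-n5, n4-n5, n2-n8, n1-n2, n1-n6}.
Of the listed edges, {n4-n5, n3-n5} are in the MST → 2.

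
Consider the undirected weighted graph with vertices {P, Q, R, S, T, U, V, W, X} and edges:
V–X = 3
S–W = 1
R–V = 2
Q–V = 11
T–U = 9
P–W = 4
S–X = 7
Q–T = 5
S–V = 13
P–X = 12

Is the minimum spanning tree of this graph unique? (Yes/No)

Kruskal's algorithm — process edges by increasing weight (ties by edge label):
S–W (1): add — endpoints in different components.
R–V (2): add — endpoints in different components.
V–X (3): add — endpoints in different components.
P–W (4): add — endpoints in different components.
Q–T (5): add — endpoints in different components.
S–X (7): add — endpoints in different components.
T–U (9): add — endpoints in different components.
Q–V (11): add — endpoints in different components.
Every non-tree edge has weight strictly greater than the heaviest edge on the tree path between its endpoints, so the MST is unique.

Yes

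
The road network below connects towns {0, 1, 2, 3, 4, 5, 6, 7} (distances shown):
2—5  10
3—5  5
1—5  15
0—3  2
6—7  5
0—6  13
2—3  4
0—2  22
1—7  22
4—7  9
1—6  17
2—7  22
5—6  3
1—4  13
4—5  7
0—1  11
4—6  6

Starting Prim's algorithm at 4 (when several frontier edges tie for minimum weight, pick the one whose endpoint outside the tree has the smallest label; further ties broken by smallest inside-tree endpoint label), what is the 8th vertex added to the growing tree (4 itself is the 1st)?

1

Prim's algorithm from 4:
Step 1: cheapest edge leaving the tree is 4—6 (6); add 6.
Step 2: cheapest edge leaving the tree is 5—6 (3); add 5.
Step 3: cheapest edge leaving the tree is 3—5 (5); add 3.
Step 4: cheapest edge leaving the tree is 0—3 (2); add 0.
Step 5: cheapest edge leaving the tree is 2—3 (4); add 2.
Step 6: cheapest edge leaving the tree is 6—7 (5); add 7.
Step 7: cheapest edge leaving the tree is 0—1 (11); add 1.
Vertex order: 4, 6, 5, 3, 0, 2, 7, 1. The 8th vertex is 1.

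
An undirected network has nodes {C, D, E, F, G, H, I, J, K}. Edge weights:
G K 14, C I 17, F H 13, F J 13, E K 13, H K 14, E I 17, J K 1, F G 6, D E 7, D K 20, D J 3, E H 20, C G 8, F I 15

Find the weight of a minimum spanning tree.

Sort edges by weight, then run Kruskal:
J K (1): add — endpoints in different components.
D J (3): add — endpoints in different components.
F G (6): add — endpoints in different components.
D E (7): add — endpoints in different components.
C G (8): add — endpoints in different components.
E K (13): skip — E and K already connected.
F H (13): add — endpoints in different components.
F J (13): add — endpoints in different components.
G K (14): skip — G and K already connected.
H K (14): skip — H and K already connected.
F I (15): add — endpoints in different components.
MST edges: J K, D J, F G, D E, C G, F H, F J, F I; total weight 1+3+6+7+8+13+13+15 = 66.

66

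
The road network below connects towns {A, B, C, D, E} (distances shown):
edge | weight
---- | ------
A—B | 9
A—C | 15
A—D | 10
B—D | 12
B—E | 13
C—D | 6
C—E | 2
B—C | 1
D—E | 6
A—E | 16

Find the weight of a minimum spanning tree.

18

Kruskal's algorithm — process edges by increasing weight (ties by edge label):
B—C (1): add — endpoints in different components.
C—E (2): add — endpoints in different components.
C—D (6): add — endpoints in different components.
D—E (6): skip — D and E already connected.
A—B (9): add — endpoints in different components.
MST edges: B—C, C—E, C—D, A—B; total weight 1+2+6+9 = 18.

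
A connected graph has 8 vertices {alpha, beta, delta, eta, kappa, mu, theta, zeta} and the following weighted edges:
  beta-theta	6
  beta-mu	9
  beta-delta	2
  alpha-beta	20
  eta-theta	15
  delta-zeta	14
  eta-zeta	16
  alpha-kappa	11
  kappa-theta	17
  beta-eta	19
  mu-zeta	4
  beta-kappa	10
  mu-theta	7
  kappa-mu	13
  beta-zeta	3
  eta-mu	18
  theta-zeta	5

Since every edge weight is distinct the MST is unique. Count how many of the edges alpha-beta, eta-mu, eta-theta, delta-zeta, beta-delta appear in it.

2

Sort edges by weight, then run Kruskal:
beta-delta (2): add — endpoints in different components.
beta-zeta (3): add — endpoints in different components.
mu-zeta (4): add — endpoints in different components.
theta-zeta (5): add — endpoints in different components.
beta-theta (6): skip — beta and theta already connected.
mu-theta (7): skip — theta and mu already connected.
beta-mu (9): skip — beta and mu already connected.
beta-kappa (10): add — endpoints in different components.
alpha-kappa (11): add — endpoints in different components.
kappa-mu (13): skip — mu and kappa already connected.
delta-zeta (14): skip — delta and zeta already connected.
eta-theta (15): add — endpoints in different components.
MST edge set: {beta-delta, beta-zeta, mu-zeta, theta-zeta, beta-kappa, alpha-kappa, eta-theta}.
Of the listed edges, {eta-theta, beta-delta} are in the MST → 2.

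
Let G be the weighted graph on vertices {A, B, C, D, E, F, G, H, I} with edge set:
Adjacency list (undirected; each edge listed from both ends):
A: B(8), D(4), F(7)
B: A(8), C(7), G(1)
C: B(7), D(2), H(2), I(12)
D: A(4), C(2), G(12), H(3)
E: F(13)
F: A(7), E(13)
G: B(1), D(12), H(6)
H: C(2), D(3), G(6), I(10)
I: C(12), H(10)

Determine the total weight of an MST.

Kruskal: consider edges lightest-first.
B–G (1): add — endpoints in different components.
C–D (2): add — endpoints in different components.
C–H (2): add — endpoints in different components.
D–H (3): skip — D and H already connected.
A–D (4): add — endpoints in different components.
G–H (6): add — endpoints in different components.
A–F (7): add — endpoints in different components.
B–C (7): skip — B and C already connected.
A–B (8): skip — A and B already connected.
H–I (10): add — endpoints in different components.
C–I (12): skip — C and I already connected.
D–G (12): skip — D and G already connected.
E–F (13): add — endpoints in different components.
MST edges: B–G, C–D, C–H, A–D, G–H, A–F, H–I, E–F; total weight 1+2+2+4+6+7+10+13 = 45.

45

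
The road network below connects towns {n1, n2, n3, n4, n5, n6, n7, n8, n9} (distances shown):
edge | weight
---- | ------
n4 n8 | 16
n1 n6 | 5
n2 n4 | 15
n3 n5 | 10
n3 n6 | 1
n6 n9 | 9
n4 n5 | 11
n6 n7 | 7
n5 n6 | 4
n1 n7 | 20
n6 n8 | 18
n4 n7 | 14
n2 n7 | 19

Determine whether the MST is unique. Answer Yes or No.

Kruskal: consider edges lightest-first.
n3 n6 (1): add — endpoints in different components.
n5 n6 (4): add — endpoints in different components.
n1 n6 (5): add — endpoints in different components.
n6 n7 (7): add — endpoints in different components.
n6 n9 (9): add — endpoints in different components.
n3 n5 (10): skip — n3 and n5 already connected.
n4 n5 (11): add — endpoints in different components.
n4 n7 (14): skip — n4 and n7 already connected.
n2 n4 (15): add — endpoints in different components.
n4 n8 (16): add — endpoints in different components.
Every non-tree edge has weight strictly greater than the heaviest edge on the tree path between its endpoints, so the MST is unique.

Yes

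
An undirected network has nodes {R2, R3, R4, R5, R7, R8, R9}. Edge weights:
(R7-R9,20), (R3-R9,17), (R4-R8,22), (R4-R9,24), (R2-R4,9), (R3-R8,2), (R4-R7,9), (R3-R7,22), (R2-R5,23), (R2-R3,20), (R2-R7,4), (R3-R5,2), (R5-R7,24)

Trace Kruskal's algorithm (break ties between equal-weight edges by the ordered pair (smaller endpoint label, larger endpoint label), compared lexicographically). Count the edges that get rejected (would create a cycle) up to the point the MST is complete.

1

Kruskal's algorithm — process edges by increasing weight (ties by edge label):
R3-R5 (2): add — endpoints in different components.
R3-R8 (2): add — endpoints in different components.
R2-R7 (4): add — endpoints in different components.
R2-R4 (9): add — endpoints in different components.
R4-R7 (9): skip — R7 and R4 already connected.
R3-R9 (17): add — endpoints in different components.
R2-R3 (20): add — endpoints in different components.
Edges rejected before the tree was complete: 1.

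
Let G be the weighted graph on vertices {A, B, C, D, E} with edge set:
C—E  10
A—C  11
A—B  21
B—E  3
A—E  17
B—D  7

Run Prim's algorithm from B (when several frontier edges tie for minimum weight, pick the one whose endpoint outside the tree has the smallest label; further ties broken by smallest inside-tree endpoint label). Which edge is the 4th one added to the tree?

Grow the tree from B using Prim:
Step 1: cheapest edge leaving the tree is B—E (3); add E.
Step 2: cheapest edge leaving the tree is B—D (7); add D.
Step 3: cheapest edge leaving the tree is C—E (10); add C.
Step 4: cheapest edge leaving the tree is A—C (11); add A.
The 4th edge added is A—C.

A-C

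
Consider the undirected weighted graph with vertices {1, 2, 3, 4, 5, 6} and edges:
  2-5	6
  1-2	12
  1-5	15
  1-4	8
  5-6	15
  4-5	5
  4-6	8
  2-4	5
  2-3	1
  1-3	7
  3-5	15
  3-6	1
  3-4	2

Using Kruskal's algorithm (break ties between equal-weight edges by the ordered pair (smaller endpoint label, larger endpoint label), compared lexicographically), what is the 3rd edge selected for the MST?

Kruskal: consider edges lightest-first.
2-3 (1): add — endpoints in different components.
3-6 (1): add — endpoints in different components.
3-4 (2): add — endpoints in different components.
2-4 (5): skip — 2 and 4 already connected.
4-5 (5): add — endpoints in different components.
2-5 (6): skip — 2 and 5 already connected.
1-3 (7): add — endpoints in different components.
The 3rd edge added is 3-4.

3-4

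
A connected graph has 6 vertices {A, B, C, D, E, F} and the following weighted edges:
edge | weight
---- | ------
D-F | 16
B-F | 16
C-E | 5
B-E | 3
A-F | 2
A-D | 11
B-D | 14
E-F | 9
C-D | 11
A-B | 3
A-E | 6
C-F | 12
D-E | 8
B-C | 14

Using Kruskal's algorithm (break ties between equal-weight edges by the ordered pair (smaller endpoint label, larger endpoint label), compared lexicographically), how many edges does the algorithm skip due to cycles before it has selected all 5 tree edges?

1

Kruskal: consider edges lightest-first.
A-F (2): add. Components now {A,F} {B} {C} {D} {E}
A-B (3): add. Components now {A,B,F} {C} {D} {E}
B-E (3): add. Components now {A,B,E,F} {C} {D}
C-E (5): add. Components now {A,B,C,E,F} {D}
A-E (6): skip — A and E already connected.
D-E (8): add. Components now {A,B,C,D,E,F}
Edges rejected before the tree was complete: 1.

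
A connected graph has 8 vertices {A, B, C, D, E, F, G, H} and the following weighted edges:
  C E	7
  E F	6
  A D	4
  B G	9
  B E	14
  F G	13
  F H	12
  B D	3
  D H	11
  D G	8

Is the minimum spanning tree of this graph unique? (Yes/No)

Yes

Kruskal: consider edges lightest-first.
B D (3): add — endpoints in different components.
A D (4): add — endpoints in different components.
E F (6): add — endpoints in different components.
C E (7): add — endpoints in different components.
D G (8): add — endpoints in different components.
B G (9): skip — B and G already connected.
D H (11): add — endpoints in different components.
F H (12): add — endpoints in different components.
Every non-tree edge has weight strictly greater than the heaviest edge on the tree path between its endpoints, so the MST is unique.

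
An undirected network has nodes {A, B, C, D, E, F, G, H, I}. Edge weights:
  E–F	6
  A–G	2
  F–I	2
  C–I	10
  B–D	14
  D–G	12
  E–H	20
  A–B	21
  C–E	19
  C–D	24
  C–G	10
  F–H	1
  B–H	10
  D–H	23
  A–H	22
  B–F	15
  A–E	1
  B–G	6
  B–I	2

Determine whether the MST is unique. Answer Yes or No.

Kruskal: consider edges lightest-first.
A–E (1): add — endpoints in different components.
F–H (1): add — endpoints in different components.
A–G (2): add — endpoints in different components.
B–I (2): add — endpoints in different components.
F–I (2): add — endpoints in different components.
B–G (6): add — endpoints in different components.
E–F (6): skip — E and F already connected.
B–H (10): skip — B and H already connected.
C–G (10): add — endpoints in different components.
C–I (10): skip — C and I already connected.
D–G (12): add — endpoints in different components.
Non-tree edge E–F has weight 6, equal to the heaviest edge on its tree cycle — swapping gives another MST of the same weight. Not unique.

No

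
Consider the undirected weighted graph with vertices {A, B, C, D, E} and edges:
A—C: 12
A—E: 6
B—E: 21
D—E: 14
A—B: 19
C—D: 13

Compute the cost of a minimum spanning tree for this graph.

Kruskal's algorithm — process edges by increasing weight (ties by edge label):
A—E (6): add — endpoints in different components.
A—C (12): add — endpoints in different components.
C—D (13): add — endpoints in different components.
D—E (14): skip — D and E already connected.
A—B (19): add — endpoints in different components.
MST edges: A—E, A—C, C—D, A—B; total weight 6+12+13+19 = 50.

50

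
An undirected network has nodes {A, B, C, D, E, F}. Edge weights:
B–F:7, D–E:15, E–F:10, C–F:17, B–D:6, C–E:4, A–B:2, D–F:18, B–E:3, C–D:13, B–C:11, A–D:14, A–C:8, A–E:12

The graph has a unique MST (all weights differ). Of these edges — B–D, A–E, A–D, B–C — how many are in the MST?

Sort edges by weight, then run Kruskal:
A–B (2): add — endpoints in different components.
B–E (3): add — endpoints in different components.
C–E (4): add — endpoints in different components.
B–D (6): add — endpoints in different components.
B–F (7): add — endpoints in different components.
MST edge set: {A–B, B–E, C–E, B–D, B–F}.
Of the listed edges, {B–D} are in the MST → 1.

1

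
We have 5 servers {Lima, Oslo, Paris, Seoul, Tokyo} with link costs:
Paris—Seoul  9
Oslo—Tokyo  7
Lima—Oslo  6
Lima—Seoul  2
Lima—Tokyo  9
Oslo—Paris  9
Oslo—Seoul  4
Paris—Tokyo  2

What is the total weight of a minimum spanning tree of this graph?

Prim, starting at Seoul.
Step 1: frontier [Lima—Seoul 2, Oslo—Seoul 4, Paris—Seoul 9] → take Lima—Seoul (2); add Lima.
Step 2: frontier [Lima—Oslo 6, Lima—Tokyo 9, Oslo—Seoul 4, Paris—Seoul 9] → take Oslo—Seoul (4); add Oslo.
Step 3: frontier [Lima—Tokyo 9, Oslo—Tokyo 7, Oslo—Paris 9, Paris—Seoul 9] → take Oslo—Tokyo (7); add Tokyo.
Step 4: frontier [Oslo—Paris 9, Paris—Seoul 9, Paris—Tokyo 2] → take Paris—Tokyo (2); add Paris.
MST edges: Lima—Seoul, Oslo—Seoul, Oslo—Tokyo, Paris—Tokyo; total weight 2+4+7+2 = 15.

15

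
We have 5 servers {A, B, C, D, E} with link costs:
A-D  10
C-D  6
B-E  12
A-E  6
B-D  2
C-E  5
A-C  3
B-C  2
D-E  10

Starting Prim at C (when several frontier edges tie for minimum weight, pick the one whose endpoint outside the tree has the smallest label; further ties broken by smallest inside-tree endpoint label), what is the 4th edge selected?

Prim's algorithm from C:
Step 1: frontier [B-C 2, A-C 3, C-E 5, C-D 6] → take B-C (2); add B.
Step 2: frontier [B-D 2, B-E 12, A-C 3, C-E 5, C-D 6] → take B-D (2); add D.
Step 3: frontier [B-E 12, A-C 3, C-E 5, A-D 10, D-E 10] → take A-C (3); add A.
Step 4: frontier [A-E 6, B-E 12, C-E 5, D-E 10] → take C-E (5); add E.
The 4th edge added is C-E.

C-E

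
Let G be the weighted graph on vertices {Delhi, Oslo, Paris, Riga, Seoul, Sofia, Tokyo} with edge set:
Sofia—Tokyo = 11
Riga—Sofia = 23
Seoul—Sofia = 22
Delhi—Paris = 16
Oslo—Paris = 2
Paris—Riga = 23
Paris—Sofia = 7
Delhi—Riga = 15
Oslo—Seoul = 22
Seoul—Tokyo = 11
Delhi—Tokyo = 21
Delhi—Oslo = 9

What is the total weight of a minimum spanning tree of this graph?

55

Kruskal: consider edges lightest-first.
Oslo—Paris (2): add. Components now {Seoul} {Sofia} {Riga} {Oslo,Paris} {Delhi} {Tokyo}
Paris—Sofia (7): add. Components now {Seoul} {Oslo,Paris,Sofia} {Riga} {Delhi} {Tokyo}
Delhi—Oslo (9): add. Components now {Seoul} {Delhi,Oslo,Paris,Sofia} {Riga} {Tokyo}
Seoul—Tokyo (11): add. Components now {Seoul,Tokyo} {Delhi,Oslo,Paris,Sofia} {Riga}
Sofia—Tokyo (11): add. Components now {Delhi,Oslo,Paris,Seoul,Sofia,Tokyo} {Riga}
Delhi—Riga (15): add. Components now {Delhi,Oslo,Paris,Riga,Seoul,Sofia,Tokyo}
MST edges: Oslo—Paris, Paris—Sofia, Delhi—Oslo, Seoul—Tokyo, Sofia—Tokyo, Delhi—Riga; total weight 2+7+9+11+11+15 = 55.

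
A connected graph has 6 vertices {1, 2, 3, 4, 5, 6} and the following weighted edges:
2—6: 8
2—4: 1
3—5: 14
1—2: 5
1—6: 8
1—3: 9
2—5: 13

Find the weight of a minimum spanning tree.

Grow the tree from 4 using Prim:
Step 1: cheapest edge leaving the tree is 2—4 (1); add 2.
Step 2: cheapest edge leaving the tree is 1—2 (5); add 1.
Step 3: cheapest edge leaving the tree is 1—6 (8); add 6.
Step 4: cheapest edge leaving the tree is 1—3 (9); add 3.
Step 5: cheapest edge leaving the tree is 2—5 (13); add 5.
MST edges: 2—4, 1—2, 1—6, 1—3, 2—5; total weight 1+5+8+9+13 = 36.

36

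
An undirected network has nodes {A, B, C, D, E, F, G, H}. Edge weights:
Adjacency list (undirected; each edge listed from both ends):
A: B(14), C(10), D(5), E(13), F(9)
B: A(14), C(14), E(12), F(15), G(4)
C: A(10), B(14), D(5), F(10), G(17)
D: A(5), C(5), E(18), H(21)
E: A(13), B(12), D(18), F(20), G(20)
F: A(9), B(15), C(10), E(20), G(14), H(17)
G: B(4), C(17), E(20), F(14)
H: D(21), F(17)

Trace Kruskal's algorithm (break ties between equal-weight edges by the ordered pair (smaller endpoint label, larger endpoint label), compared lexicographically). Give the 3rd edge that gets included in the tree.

Kruskal: consider edges lightest-first.
B–G (4): add — endpoints in different components.
A–D (5): add — endpoints in different components.
C–D (5): add — endpoints in different components.
A–F (9): add — endpoints in different components.
A–C (10): skip — A and C already connected.
C–F (10): skip — C and F already connected.
B–E (12): add — endpoints in different components.
A–E (13): add — endpoints in different components.
A–B (14): skip — A and B already connected.
B–C (14): skip — B and C already connected.
F–G (14): skip — F and G already connected.
B–F (15): skip — B and F already connected.
C–G (17): skip — C and G already connected.
F–H (17): add — endpoints in different components.
The 3rd edge added is C–D.

C-D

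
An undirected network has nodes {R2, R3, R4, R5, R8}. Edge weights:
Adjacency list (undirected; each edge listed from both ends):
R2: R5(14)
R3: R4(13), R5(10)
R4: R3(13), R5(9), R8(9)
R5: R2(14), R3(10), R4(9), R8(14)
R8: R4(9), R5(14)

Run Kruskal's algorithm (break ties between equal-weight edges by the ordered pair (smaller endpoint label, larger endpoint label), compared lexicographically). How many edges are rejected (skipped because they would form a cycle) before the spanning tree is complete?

1

Kruskal: consider edges lightest-first.
R4–R5 (9): add — endpoints in different components.
R4–R8 (9): add — endpoints in different components.
R3–R5 (10): add — endpoints in different components.
R3–R4 (13): skip — R4 and R3 already connected.
R2–R5 (14): add — endpoints in different components.
Edges rejected before the tree was complete: 1.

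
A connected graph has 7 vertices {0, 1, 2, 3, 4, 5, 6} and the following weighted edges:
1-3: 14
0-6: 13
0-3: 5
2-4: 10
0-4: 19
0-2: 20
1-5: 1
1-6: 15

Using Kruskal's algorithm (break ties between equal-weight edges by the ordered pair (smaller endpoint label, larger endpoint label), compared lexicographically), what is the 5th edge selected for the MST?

1-3

Sort edges by weight, then run Kruskal:
1-5 (1): add — endpoints in different components.
0-3 (5): add — endpoints in different components.
2-4 (10): add — endpoints in different components.
0-6 (13): add — endpoints in different components.
1-3 (14): add — endpoints in different components.
1-6 (15): skip — 1 and 6 already connected.
0-4 (19): add — endpoints in different components.
The 5th edge added is 1-3.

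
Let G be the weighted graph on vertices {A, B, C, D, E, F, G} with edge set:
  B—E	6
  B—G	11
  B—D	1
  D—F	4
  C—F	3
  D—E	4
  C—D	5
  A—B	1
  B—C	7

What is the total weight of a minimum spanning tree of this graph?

Grow the tree from D using Prim:
Step 1: cheapest edge leaving the tree is B—D (1); add B.
Step 2: cheapest edge leaving the tree is A—B (1); add A.
Step 3: cheapest edge leaving the tree is D—E (4); add E.
Step 4: cheapest edge leaving the tree is D—F (4); add F.
Step 5: cheapest edge leaving the tree is C—F (3); add C.
Step 6: cheapest edge leaving the tree is B—G (11); add G.
MST edges: B—D, A—B, D—E, D—F, C—F, B—G; total weight 1+1+4+4+3+11 = 24.

24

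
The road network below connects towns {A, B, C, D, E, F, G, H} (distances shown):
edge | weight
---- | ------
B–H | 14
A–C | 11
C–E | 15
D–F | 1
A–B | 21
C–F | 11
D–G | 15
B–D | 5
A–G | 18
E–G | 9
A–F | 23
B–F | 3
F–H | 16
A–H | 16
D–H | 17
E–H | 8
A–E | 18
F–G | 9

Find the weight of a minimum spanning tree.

Grow the tree from E using Prim:
Step 1: cheapest edge leaving the tree is E–H (8); add H.
Step 2: cheapest edge leaving the tree is E–G (9); add G.
Step 3: cheapest edge leaving the tree is F–G (9); add F.
Step 4: cheapest edge leaving the tree is D–F (1); add D.
Step 5: cheapest edge leaving the tree is B–F (3); add B.
Step 6: cheapest edge leaving the tree is C–F (11); add C.
Step 7: cheapest edge leaving the tree is A–C (11); add A.
MST edges: E–H, E–G, F–G, D–F, B–F, C–F, A–C; total weight 8+9+9+1+3+11+11 = 52.

52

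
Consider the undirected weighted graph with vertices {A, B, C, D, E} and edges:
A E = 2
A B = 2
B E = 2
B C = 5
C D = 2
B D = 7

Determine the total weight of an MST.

11

Prim, starting at C.
Step 1: frontier [C D 2, B C 5] → take C D (2); add D.
Step 2: frontier [B C 5, B D 7] → take B C (5); add B.
Step 3: frontier [A B 2, B E 2] → take A B (2); add A.
Step 4: frontier [A E 2, B E 2] → take A E (2); add E.
MST edges: C D, B C, A B, A E; total weight 2+5+2+2 = 11.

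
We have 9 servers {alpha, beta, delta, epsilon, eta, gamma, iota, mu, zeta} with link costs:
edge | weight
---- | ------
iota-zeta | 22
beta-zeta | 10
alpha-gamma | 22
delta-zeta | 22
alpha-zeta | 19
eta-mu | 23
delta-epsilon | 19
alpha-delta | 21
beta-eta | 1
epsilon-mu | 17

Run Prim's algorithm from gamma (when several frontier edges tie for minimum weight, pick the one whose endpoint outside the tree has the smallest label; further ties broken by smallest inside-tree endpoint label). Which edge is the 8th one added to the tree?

Grow the tree from gamma using Prim:
Step 1: cheapest edge leaving the tree is alpha-gamma (22); add alpha.
Step 2: cheapest edge leaving the tree is alpha-zeta (19); add zeta.
Step 3: cheapest edge leaving the tree is beta-zeta (10); add beta.
Step 4: cheapest edge leaving the tree is beta-eta (1); add eta.
Step 5: cheapest edge leaving the tree is alpha-delta (21); add delta.
Step 6: cheapest edge leaving the tree is delta-epsilon (19); add epsilon.
Step 7: cheapest edge leaving the tree is epsilon-mu (17); add mu.
Step 8: cheapest edge leaving the tree is iota-zeta (22); add iota.
The 8th edge added is iota-zeta.

iota-zeta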